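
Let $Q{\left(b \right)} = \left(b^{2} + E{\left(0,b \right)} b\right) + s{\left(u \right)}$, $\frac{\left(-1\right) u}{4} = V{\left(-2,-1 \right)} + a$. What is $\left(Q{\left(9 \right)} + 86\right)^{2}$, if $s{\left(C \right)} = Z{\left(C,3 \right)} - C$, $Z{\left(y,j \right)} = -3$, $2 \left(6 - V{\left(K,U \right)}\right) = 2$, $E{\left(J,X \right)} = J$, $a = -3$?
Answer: $29584$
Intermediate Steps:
$V{\left(K,U \right)} = 5$ ($V{\left(K,U \right)} = 6 - 1 = 5$)
$u = -8$ ($u = - 4 \left(5 - 3\right) = \left(-4\right) 2 = -8$)
$s{\left(C \right)} = -3 - C$
$Q{\left(b \right)} = 5 + b^{2}$ ($Q{\left(b \right)} = \left(b^{2} + 0 b\right) - -5 = \left(b^{2} + 0\right) + \left(-3 + 8\right) = b^{2} + 5 = 5 + b^{2}$)
$\left(Q{\left(9 \right)} + 86\right)^{2} = \left(\left(5 + 9^{2}\right) + 86\right)^{2} = \left(\left(5 + 81\right) + 86\right)^{2} = \left(86 + 86\right)^{2} = 172^{2} = 29584$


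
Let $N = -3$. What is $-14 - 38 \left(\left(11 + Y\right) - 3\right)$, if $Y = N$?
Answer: $-204$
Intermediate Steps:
$Y = -3$
$-14 - 38 \left(\left(11 + Y\right) - 3\right) = -14 - 38 \left(\left(11 - 3\right) - 3\right) = -14 - 38 \left(8 - 3\right) = -14 - 190 = -204$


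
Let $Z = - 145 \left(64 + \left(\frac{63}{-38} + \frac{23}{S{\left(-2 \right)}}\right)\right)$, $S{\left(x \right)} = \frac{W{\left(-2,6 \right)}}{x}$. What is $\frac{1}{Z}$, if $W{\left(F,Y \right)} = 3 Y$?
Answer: $- \frac{342}{2964815} \approx -0.00011535$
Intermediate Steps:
$S{\left(x \right)} = \frac{18}{x}$ ($S{\left(x \right)} = \frac{3 \cdot 6}{x} = \frac{18}{x}$)
$Z = - \frac{2964815}{342}$ ($Z = - 145 \left(64 + \left(\frac{63}{-38} + \frac{23}{18 \frac{1}{-2}}\right)\right) = - 145 \left(64 + \left(63 \left(- \frac{1}{38}\right) + \frac{23}{18 \left(- \frac{1}{2}\right)}\right)\right) = - 145 \left(64 + \left(- \frac{63}{38} + \frac{23}{-9}\right)\right) = - 145 \left(64 + \left(- \frac{63}{38} + 23 \left(- \frac{1}{9}\right)\right)\right) = - 145 \left(64 - \frac{1441}{342}\right) = \left(-145\right) \frac{20447}{342} = - \frac{2964815}{342} \approx -8669.0$)
$\frac{1}{Z} = \frac{1}{- \frac{2964815}{342}} = - \frac{342}{2964815}$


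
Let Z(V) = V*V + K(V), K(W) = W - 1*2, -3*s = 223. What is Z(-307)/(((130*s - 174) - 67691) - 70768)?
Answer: -281820/444889 ≈ -0.63346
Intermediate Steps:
s = -223/3 (s = -⅓*223 = -223/3 ≈ -74.333)
K(W) = -2 + W (K(W) = W - 2 = -2 + W)
Z(V) = -2 + V + V² (Z(V) = V*V + (-2 + V) = V² + (-2 + V) = -2 + V + V²)
Z(-307)/(((130*s - 174) - 67691) - 70768) = (-2 - 307 + (-307)²)/(((130*(-223/3) - 174) - 67691) - 70768) = (-2 - 307 + 94249)/(((-28990/3 - 174) - 67691) - 70768) = 93940/((-29512/3 - 67691) - 70768) = 93940/(-232585/3 - 70768) = 93940/(-444889/3) = 93940*(-3/444889) = -281820/444889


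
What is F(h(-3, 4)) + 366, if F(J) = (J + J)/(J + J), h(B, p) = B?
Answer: 367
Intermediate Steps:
F(J) = 1 (F(J) = (2*J)/((2*J)) = (2*J)*(1/(2*J)) = 1)
F(h(-3, 4)) + 366 = 1 + 366 = 367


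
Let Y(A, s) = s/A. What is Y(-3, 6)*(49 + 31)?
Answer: -160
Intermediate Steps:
Y(-3, 6)*(49 + 31) = (6/(-3))*(49 + 31) = (6*(-1/3))*80 = -2*80 = -160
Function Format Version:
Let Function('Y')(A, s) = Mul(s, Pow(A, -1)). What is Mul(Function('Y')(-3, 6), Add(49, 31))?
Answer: -160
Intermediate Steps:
Mul(Function('Y')(-3, 6), Add(49, 31)) = Mul(Mul(6, Pow(-3, -1)), Add(49, 31)) = Mul(Mul(6, Rational(-1, 3)), 80) = Mul(-2, 80) = -160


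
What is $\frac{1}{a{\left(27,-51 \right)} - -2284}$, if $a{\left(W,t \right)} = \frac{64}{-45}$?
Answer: $\frac{45}{102716} \approx 0.0004381$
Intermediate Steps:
$a{\left(W,t \right)} = - \frac{64}{45}$ ($a{\left(W,t \right)} = 64 \left(- \frac{1}{45}\right) = - \frac{64}{45}$)
$\frac{1}{a{\left(27,-51 \right)} - -2284} = \frac{1}{- \frac{64}{45} - -2284} = \frac{1}{- \frac{64}{45} + 2284} = \frac{1}{\frac{102716}{45}} = \frac{45}{102716}$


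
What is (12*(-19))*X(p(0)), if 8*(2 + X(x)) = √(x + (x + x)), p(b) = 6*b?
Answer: 456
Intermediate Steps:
X(x) = -2 + √3*√x/8 (X(x) = -2 + √(x + (x + x))/8 = -2 + √(x + 2*x)/8 = -2 + √(3*x)/8 = -2 + (√3*√x)/8 = -2 + √3*√x/8)
(12*(-19))*X(p(0)) = (12*(-19))*(-2 + √3*√(6*0)/8) = -228*(-2 + √3*√0/8) = -228*(-2 + (⅛)*√3*0) = -228*(-2 + 0) = -228*(-2) = 456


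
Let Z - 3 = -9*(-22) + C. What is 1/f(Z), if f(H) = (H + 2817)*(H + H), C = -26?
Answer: 1/1047200 ≈ 9.5493e-7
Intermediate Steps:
Z = 175 (Z = 3 + (-9*(-22) - 26) = 3 + (198 - 26) = 3 + 172 = 175)
f(H) = 2*H*(2817 + H) (f(H) = (2817 + H)*(2*H) = 2*H*(2817 + H))
1/f(Z) = 1/(2*175*(2817 + 175)) = 1/(2*175*2992) = 1/1047200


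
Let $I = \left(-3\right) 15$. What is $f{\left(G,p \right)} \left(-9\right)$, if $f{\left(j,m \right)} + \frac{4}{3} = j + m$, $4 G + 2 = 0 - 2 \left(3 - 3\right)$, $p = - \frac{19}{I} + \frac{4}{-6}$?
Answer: $\frac{187}{10} \approx 18.7$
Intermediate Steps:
$I = -45$
$p = - \frac{11}{45}$ ($p = - \frac{19}{-45} + \frac{4}{-6} = \left(-19\right) \left(- \frac{1}{45}\right) + 4 \left(- \frac{1}{6}\right) = \frac{19}{45} - \frac{2}{3} = - \frac{11}{45} \approx -0.24444$)
$G = - \frac{1}{2}$ ($G = - \frac{1}{2} + \frac{0 - 2 \left(3 - 3\right)}{4} = - \frac{1}{2} + \frac{0 - 0}{4} = - \frac{1}{2} + \frac{0 + 0}{4} = - \frac{1}{2} + \frac{1}{4} \cdot 0 = - \frac{1}{2} + 0 = - \frac{1}{2} \approx -0.5$)
$f{\left(j,m \right)} = - \frac{4}{3} + j + m$ ($f{\left(j,m \right)} = - \frac{4}{3} + \left(j + m\right) = - \frac{4}{3} + j + m$)
$f{\left(G,p \right)} \left(-9\right) = \left(- \frac{4}{3} - \frac{1}{2} - \frac{11}{45}\right) \left(-9\right) = \left(- \frac{187}{90}\right) \left(-9\right) = \frac{187}{10}$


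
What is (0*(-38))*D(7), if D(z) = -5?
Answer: 0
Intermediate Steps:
(0*(-38))*D(7) = (0*(-38))*(-5) = 0*(-5) = 0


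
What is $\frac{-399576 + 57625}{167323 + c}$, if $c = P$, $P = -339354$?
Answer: $\frac{341951}{172031} \approx 1.9877$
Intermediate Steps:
$c = -339354$
$\frac{-399576 + 57625}{167323 + c} = \frac{-399576 + 57625}{167323 - 339354} = - \frac{341951}{-172031} = \left(-341951\right) \left(- \frac{1}{172031}\right) = \frac{341951}{172031}$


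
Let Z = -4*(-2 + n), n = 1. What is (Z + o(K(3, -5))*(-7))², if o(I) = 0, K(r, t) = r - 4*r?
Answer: 16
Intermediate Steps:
K(r, t) = -3*r
Z = 4 (Z = -4*(-2 + 1) = -4*(-1) = 4)
(Z + o(K(3, -5))*(-7))² = (4 + 0*(-7))² = (4 + 0)² = 4² = 16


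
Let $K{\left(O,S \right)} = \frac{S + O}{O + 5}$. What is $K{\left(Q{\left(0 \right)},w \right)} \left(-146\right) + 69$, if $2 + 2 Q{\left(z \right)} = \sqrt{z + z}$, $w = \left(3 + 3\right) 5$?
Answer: $- \frac{1979}{2} \approx -989.5$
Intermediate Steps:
$w = 30$ ($w = 6 \cdot 5 = 30$)
$Q{\left(z \right)} = -1 + \frac{\sqrt{2} \sqrt{z}}{2}$ ($Q{\left(z \right)} = -1 + \frac{\sqrt{z + z}}{2} = -1 + \frac{\sqrt{2 z}}{2} = -1 + \frac{\sqrt{2} \sqrt{z}}{2}$)
$K{\left(O,S \right)} = \frac{O + S}{5 + O}$
$K{\left(Q{\left(0 \right)},w \right)} \left(-146\right) + 69 = \frac{\left(-1 + \frac{\sqrt{2} \sqrt{0}}{2}\right) + 30}{5 - \left(1 - \frac{\sqrt{2} \sqrt{0}}{2}\right)} \left(-146\right) + 69 = \frac{\left(-1 + \frac{1}{2} \sqrt{2} \cdot 0\right) + 30}{5 - \left(1 - \frac{1}{2} \sqrt{2} \cdot 0\right)} \left(-146\right) + 69 = \frac{\left(-1 + 0\right) + 30}{5 + \left(-1 + 0\right)} \left(-146\right) + 69 = \frac{-1 + 30}{5 - 1} \left(-146\right) + 69 = \frac{1}{4} \cdot 29 \left(-146\right) + 69 = \frac{29}{4} \left(-146\right) + 69 = - \frac{2117}{2} + 69 = - \frac{1979}{2}$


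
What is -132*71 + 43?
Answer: -9329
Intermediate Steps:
-132*71 + 43 = -9372 + 43 = -9329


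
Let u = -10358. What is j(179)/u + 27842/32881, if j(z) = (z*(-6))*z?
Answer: 3304814081/170290699 ≈ 19.407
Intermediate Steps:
j(z) = -6*z² (j(z) = (-6*z)*z = -6*z²)
j(179)/u + 27842/32881 = -6*179²/(-10358) + 27842/32881 = -6*32041*(-1/10358) + 27842*(1/32881) = -192246*(-1/10358) + 27842/32881 = 96123/5179 + 27842/32881 = 3304814081/170290699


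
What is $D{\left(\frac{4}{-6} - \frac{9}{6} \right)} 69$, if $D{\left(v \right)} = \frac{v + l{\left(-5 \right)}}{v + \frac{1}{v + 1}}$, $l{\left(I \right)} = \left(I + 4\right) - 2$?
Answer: $\frac{14973}{127} \approx 117.9$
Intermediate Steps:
$l{\left(I \right)} = 2 + I$ ($l{\left(I \right)} = \left(4 + I\right) - 2 = 2 + I$)
$D{\left(v \right)} = \frac{-3 + v}{v + \frac{1}{1 + v}}$ ($D{\left(v \right)} = \frac{v + \left(2 - 5\right)}{v + \frac{1}{v + 1}} = \frac{v - 3}{v + \frac{1}{1 + v}} = \frac{-3 + v}{v + \frac{1}{1 + v}}$)
$D{\left(\frac{4}{-6} - \frac{9}{6} \right)} 69 = \frac{-3 + \left(\frac{4}{-6} - \frac{9}{6}\right)^{2} - 2 \left(\frac{4}{-6} - \frac{9}{6}\right)}{1 + \left(\frac{4}{-6} - \frac{9}{6}\right) + \left(\frac{4}{-6} - \frac{9}{6}\right)^{2}} \cdot 69 = \frac{-3 + \left(4 \left(- \frac{1}{6}\right) - \frac{3}{2}\right)^{2} - 2 \left(4 \left(- \frac{1}{6}\right) - \frac{3}{2}\right)}{1 + \left(4 \left(- \frac{1}{6}\right) - \frac{3}{2}\right) + \left(4 \left(- \frac{1}{6}\right) - \frac{3}{2}\right)^{2}} \cdot 69 = \frac{-3 + \left(- \frac{2}{3} - \frac{3}{2}\right)^{2} - 2 \left(- \frac{2}{3} - \frac{3}{2}\right)}{1 - \frac{13}{6} + \left(- \frac{2}{3} - \frac{3}{2}\right)^{2}} \cdot 69 = \frac{-3 + \left(- \frac{13}{6}\right)^{2} - - \frac{13}{3}}{1 - \frac{13}{6} + \left(- \frac{13}{6}\right)^{2}} \cdot 69 = \frac{-3 + \frac{169}{36} + \frac{13}{3}}{1 - \frac{13}{6} + \frac{169}{36}} \cdot 69 = \frac{1}{\frac{127}{36}} \cdot \frac{217}{36} \cdot 69 = \frac{36}{127} \cdot \frac{217}{36} \cdot 69 = \frac{217}{127} \cdot 69 = \frac{14973}{127}$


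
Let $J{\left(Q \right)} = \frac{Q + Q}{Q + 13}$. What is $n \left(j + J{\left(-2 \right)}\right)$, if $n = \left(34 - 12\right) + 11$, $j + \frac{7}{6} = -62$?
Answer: $- \frac{4193}{2} \approx -2096.5$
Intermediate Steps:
$j = - \frac{379}{6}$ ($j = - \frac{7}{6} - 62 = - \frac{379}{6} \approx -63.167$)
$J{\left(Q \right)} = \frac{2 Q}{13 + Q}$
$n = 33$ ($n = \left(34 - 12\right) + 11 = 22 + 11 = 33$)
$n \left(j + J{\left(-2 \right)}\right) = 33 \left(- \frac{379}{6} + 2 \left(-2\right) \frac{1}{13 - 2}\right) = 33 \left(- \frac{379}{6} + 2 \left(-2\right) \frac{1}{11}\right) = 33 \left(- \frac{379}{6} - \frac{4}{11}\right) = 33 \left(- \frac{4193}{66}\right) = - \frac{4193}{2}$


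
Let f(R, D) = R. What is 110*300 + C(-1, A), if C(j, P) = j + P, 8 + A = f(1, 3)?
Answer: 32992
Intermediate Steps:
A = -7 (A = -8 + 1 = -7)
C(j, P) = P + j
110*300 + C(-1, A) = 110*300 + (-7 - 1) = 33000 - 8 = 32992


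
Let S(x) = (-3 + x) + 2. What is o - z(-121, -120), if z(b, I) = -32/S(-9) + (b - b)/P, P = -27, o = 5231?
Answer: 26139/5 ≈ 5227.8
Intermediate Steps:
S(x) = -1 + x
z(b, I) = 16/5 (z(b, I) = -32/(-1 - 9) + (b - b)/(-27) = -32/(-10) + 0*(-1/27) = -32*(-⅒) + 0 = 16/5 + 0 = 16/5)
o - z(-121, -120) = 5231 - 1*16/5 = 5231 - 16/5 = 26139/5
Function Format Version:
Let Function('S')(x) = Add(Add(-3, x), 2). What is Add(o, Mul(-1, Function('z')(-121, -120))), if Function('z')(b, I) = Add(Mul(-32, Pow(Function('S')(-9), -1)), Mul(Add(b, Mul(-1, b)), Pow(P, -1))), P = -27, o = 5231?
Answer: Rational(26139, 5) ≈ 5227.8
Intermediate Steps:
Function('S')(x) = Add(-1, x)
Function('z')(b, I) = Rational(16, 5) (Function('z')(b, I) = Add(Mul(-32, Pow(Add(-1, -9), -1)), Mul(Add(b, Mul(-1, b)), Pow(-27, -1))) = Add(Mul(-32, Pow(-10, -1)), Mul(0, Rational(-1, 27))) = Add(Mul(-32, Rational(-1, 10)), 0) = Add(Rational(16, 5), 0) = Rational(16, 5))
Add(o, Mul(-1, Function('z')(-121, -120))) = Add(5231, Mul(-1, Rational(16, 5))) = Add(5231, Rational(-16, 5)) = Rational(26139, 5)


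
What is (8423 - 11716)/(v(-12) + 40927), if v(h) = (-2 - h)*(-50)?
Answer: -3293/40427 ≈ -0.081455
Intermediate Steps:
v(h) = 100 + 50*h
(8423 - 11716)/(v(-12) + 40927) = (8423 - 11716)/((100 + 50*(-12)) + 40927) = -3293/((100 - 600) + 40927) = -3293/(-500 + 40927) = -3293/40427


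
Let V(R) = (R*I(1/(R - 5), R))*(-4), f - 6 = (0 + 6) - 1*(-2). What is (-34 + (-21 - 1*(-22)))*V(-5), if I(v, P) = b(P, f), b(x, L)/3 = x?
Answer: 9900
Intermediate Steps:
f = 14 (f = 6 + ((0 + 6) - 1*(-2)) = 6 + (6 + 2) = 6 + 8 = 14)
b(x, L) = 3*x
I(v, P) = 3*P
V(R) = -12*R² (V(R) = (R*(3*R))*(-4) = (3*R²)*(-4) = -12*R²)
(-34 + (-21 - 1*(-22)))*V(-5) = (-34 + (-21 - 1*(-22)))*(-12*(-5)²) = (-34 + (-21 + 22))*(-12*25) = (-34 + 1)*(-300) = -33*(-300) = 9900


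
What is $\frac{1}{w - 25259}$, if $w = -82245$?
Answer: $- \frac{1}{107504} \approx -9.302 \cdot 10^{-6}$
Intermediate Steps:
$\frac{1}{w - 25259} = \frac{1}{-82245 - 25259} = \frac{1}{-107504} = - \frac{1}{107504}$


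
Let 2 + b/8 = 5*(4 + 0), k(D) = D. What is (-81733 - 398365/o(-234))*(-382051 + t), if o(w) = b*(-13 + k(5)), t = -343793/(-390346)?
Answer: 13982300895824102503/449678592 ≈ 3.1094e+10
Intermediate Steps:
t = 343793/390346 (t = -343793*(-1/390346) = 343793/390346 ≈ 0.88074)
b = 144 (b = -16 + 8*(5*(4 + 0)) = -16 + 8*(5*4) = -16 + 8*20 = -16 + 160 = 144)
o(w) = -1152 (o(w) = 144*(-13 + 5) = 144*(-8) = -1152)
(-81733 - 398365/o(-234))*(-382051 + t) = (-81733 - 398365/(-1152))*(-382051 + 343793/390346) = (-81733 - 398365*(-1/1152))*(-149131735853/390346) = (-81733 + 398365/1152)*(-149131735853/390346) = -93758051/1152*(-149131735853/390346) = 13982300895824102503/449678592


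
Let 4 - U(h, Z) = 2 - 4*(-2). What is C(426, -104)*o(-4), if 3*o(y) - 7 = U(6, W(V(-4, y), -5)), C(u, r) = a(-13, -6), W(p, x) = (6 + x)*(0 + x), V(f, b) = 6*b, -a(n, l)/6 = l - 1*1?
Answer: 14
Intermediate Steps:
a(n, l) = 6 - 6*l (a(n, l) = -6*(l - 1*1) = -6*(l - 1) = -6*(-1 + l) = 6 - 6*l)
W(p, x) = x*(6 + x) (W(p, x) = (6 + x)*x = x*(6 + x))
C(u, r) = 42 (C(u, r) = 6 - 6*(-6) = 6 + 36 = 42)
U(h, Z) = -6 (U(h, Z) = 4 - (2 - 4*(-2)) = 4 - (2 + 8) = 4 - 1*10 = 4 - 10 = -6)
o(y) = ⅓ (o(y) = 7/3 + (⅓)*(-6) = 7/3 - 2 = ⅓)
C(426, -104)*o(-4) = 42*(⅓) = 14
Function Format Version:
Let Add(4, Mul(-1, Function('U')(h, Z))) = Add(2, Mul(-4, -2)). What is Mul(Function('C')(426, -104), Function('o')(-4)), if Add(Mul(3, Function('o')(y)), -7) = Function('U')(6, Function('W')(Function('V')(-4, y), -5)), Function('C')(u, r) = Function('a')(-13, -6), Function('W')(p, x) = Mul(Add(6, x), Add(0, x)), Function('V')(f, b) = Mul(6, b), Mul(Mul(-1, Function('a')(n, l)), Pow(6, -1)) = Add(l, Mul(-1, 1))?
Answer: 14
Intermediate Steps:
Function('a')(n, l) = Add(6, Mul(-6, l)) (Function('a')(n, l) = Mul(-6, Add(l, Mul(-1, 1))) = Mul(-6, Add(l, -1)) = Mul(-6, Add(-1, l)) = Add(6, Mul(-6, l)))
Function('W')(p, x) = Mul(x, Add(6, x)) (Function('W')(p, x) = Mul(Add(6, x), x) = Mul(x, Add(6, x)))
Function('C')(u, r) = 42 (Function('C')(u, r) = Add(6, Mul(-6, -6)) = Add(6, 36) = 42)
Function('U')(h, Z) = -6 (Function('U')(h, Z) = Add(4, Mul(-1, Add(2, Mul(-4, -2)))) = Add(4, Mul(-1, Add(2, 8))) = Add(4, Mul(-1, 10)) = Add(4, -10) = -6)
Function('o')(y) = Rational(1, 3) (Function('o')(y) = Add(Rational(7, 3), Mul(Rational(1, 3), -6)) = Add(Rational(7, 3), -2) = Rational(1, 3))
Mul(Function('C')(426, -104), Function('o')(-4)) = Mul(42, Rational(1, 3)) = 14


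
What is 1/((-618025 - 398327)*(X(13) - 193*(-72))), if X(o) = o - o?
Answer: -1/14123227392 ≈ -7.0805e-11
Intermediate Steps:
X(o) = 0
1/((-618025 - 398327)*(X(13) - 193*(-72))) = 1/((-618025 - 398327)*(0 - 193*(-72))) = 1/((-1016352)*(0 + 13896)) = -1/1016352/13896 = -1/1016352*1/13896 = -1/14123227392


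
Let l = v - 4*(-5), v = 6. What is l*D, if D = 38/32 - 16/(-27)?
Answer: 9997/216 ≈ 46.282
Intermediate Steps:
l = 26 (l = 6 - 4*(-5) = 6 + 20 = 26)
D = 769/432 (D = 38*(1/32) - 16*(-1/27) = 19/16 + 16/27 = 769/432 ≈ 1.7801)
l*D = 26*(769/432) = 9997/216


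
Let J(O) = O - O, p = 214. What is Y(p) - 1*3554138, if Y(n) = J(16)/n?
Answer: -3554138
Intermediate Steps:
J(O) = 0
Y(n) = 0 (Y(n) = 0/n = 0)
Y(p) - 1*3554138 = 0 - 1*3554138 = 0 - 3554138 = -3554138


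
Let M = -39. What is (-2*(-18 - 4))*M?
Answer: -1716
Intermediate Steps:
(-2*(-18 - 4))*M = -2*(-18 - 4)*(-39) = -2*(-22)*(-39) = 44*(-39) = -1716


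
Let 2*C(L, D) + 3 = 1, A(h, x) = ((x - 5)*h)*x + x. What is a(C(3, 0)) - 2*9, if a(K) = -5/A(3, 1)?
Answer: -193/11 ≈ -17.545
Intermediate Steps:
A(h, x) = x + h*x*(-5 + x) (A(h, x) = ((-5 + x)*h)*x + x = (h*(-5 + x))*x + x = h*x*(-5 + x) + x = x + h*x*(-5 + x))
C(L, D) = -1 (C(L, D) = -3/2 + (½)*1 = -3/2 + ½ = -1)
a(K) = 5/11 (a(K) = -5/(1 - 5*3 + 3*1) = -5/(1 - 15 + 3) = -5/(1*(-11)) = -5/(-11) = -5*(-1/11) = 5/11)
a(C(3, 0)) - 2*9 = 5/11 - 2*9 = 5/11 - 18 = -193/11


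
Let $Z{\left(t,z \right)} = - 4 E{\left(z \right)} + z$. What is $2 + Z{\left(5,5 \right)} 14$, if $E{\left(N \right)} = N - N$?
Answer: $72$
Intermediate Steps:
$E{\left(N \right)} = 0$
$Z{\left(t,z \right)} = z$ ($Z{\left(t,z \right)} = \left(-4\right) 0 + z = 0 + z = z$)
$2 + Z{\left(5,5 \right)} 14 = 2 + 5 \cdot 14 = 2 + 70 = 72$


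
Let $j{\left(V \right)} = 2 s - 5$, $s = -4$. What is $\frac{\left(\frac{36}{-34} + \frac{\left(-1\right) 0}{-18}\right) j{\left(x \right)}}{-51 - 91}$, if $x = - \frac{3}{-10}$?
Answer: $- \frac{117}{1207} \approx -0.096935$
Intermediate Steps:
$x = \frac{3}{10}$ ($x = \left(-3\right) \left(- \frac{1}{10}\right) = \frac{3}{10} \approx 0.3$)
$j{\left(V \right)} = -13$ ($j{\left(V \right)} = 2 \left(-4\right) - 5 = -8 - 5 = -13$)
$\frac{\left(\frac{36}{-34} + \frac{\left(-1\right) 0}{-18}\right) j{\left(x \right)}}{-51 - 91} = \frac{\left(\frac{36}{-34} + \frac{\left(-1\right) 0}{-18}\right) \left(-13\right)}{-51 - 91} = \frac{\left(36 \left(- \frac{1}{34}\right) + 0 \left(- \frac{1}{18}\right)\right) \left(-13\right)}{-142} = \left(- \frac{18}{17} + 0\right) \left(-13\right) \left(- \frac{1}{142}\right) = \left(- \frac{18}{17}\right) \left(-13\right) \left(- \frac{1}{142}\right) = \frac{234}{17} \left(- \frac{1}{142}\right) = - \frac{117}{1207}$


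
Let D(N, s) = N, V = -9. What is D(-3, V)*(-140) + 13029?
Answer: 13449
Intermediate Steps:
D(-3, V)*(-140) + 13029 = -3*(-140) + 13029 = 420 + 13029 = 13449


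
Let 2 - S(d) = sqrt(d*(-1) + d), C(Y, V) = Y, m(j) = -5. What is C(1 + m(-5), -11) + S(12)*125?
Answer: 246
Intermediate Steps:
S(d) = 2 (S(d) = 2 - sqrt(d*(-1) + d) = 2 - sqrt(-d + d) = 2 - sqrt(0) = 2 - 1*0 = 2 + 0 = 2)
C(1 + m(-5), -11) + S(12)*125 = (1 - 5) + 2*125 = -4 + 250 = 246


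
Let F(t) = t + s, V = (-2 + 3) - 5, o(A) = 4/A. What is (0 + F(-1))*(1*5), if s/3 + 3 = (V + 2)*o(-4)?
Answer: -20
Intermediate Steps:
V = -4 (V = 1 - 5 = -4)
s = -3 (s = -9 + 3*((-4 + 2)*(4/(-4))) = -9 + 3*(-8*(-1)/4) = -9 + 3*(-2*(-1)) = -9 + 3*2 = -9 + 6 = -3)
F(t) = -3 + t (F(t) = t - 3 = -3 + t)
(0 + F(-1))*(1*5) = (0 + (-3 - 1))*(1*5) = (0 - 4)*5 = -4*5 = -20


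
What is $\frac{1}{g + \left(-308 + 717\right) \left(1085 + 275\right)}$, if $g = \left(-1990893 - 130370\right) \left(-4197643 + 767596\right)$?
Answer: $\frac{1}{7276032345601} \approx 1.3744 \cdot 10^{-13}$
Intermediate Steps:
$g = 7276031789361$ ($g = \left(-1990893 - 130370\right) \left(-3430047\right) = \left(-2121263\right) \left(-3430047\right) = 7276031789361$)
$\frac{1}{g + \left(-308 + 717\right) \left(1085 + 275\right)} = \frac{1}{7276031789361 + \left(-308 + 717\right) \left(1085 + 275\right)} = \frac{1}{7276031789361 + 409 \cdot 1360} = \frac{1}{7276031789361 + 556240} = \frac{1}{7276032345601}$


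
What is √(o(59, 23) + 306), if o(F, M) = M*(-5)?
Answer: √191 ≈ 13.820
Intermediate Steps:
o(F, M) = -5*M
√(o(59, 23) + 306) = √(-5*23 + 306) = √(-115 + 306) = √191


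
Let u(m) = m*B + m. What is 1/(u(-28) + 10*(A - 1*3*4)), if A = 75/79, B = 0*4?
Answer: -79/10942 ≈ -0.0072199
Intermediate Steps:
B = 0
A = 75/79 (A = 75*(1/79) = 75/79 ≈ 0.94937)
u(m) = m (u(m) = m*0 + m = 0 + m = m)
1/(u(-28) + 10*(A - 1*3*4)) = 1/(-28 + 10*(75/79 - 1*3*4)) = 1/(-28 + 10*(75/79 - 3*4)) = 1/(-28 + 10*(75/79 - 12)) = 1/(-28 + 10*(-873/79)) = 1/(-28 - 8730/79) = 1/(-10942/79) = -79/10942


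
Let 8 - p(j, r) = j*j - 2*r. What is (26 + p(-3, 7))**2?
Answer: 1521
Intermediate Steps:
p(j, r) = 8 - j**2 + 2*r (p(j, r) = 8 - (j*j - 2*r) = 8 - (j**2 - 2*r) = 8 + (-j**2 + 2*r) = 8 - j**2 + 2*r)
(26 + p(-3, 7))**2 = (26 + (8 - 1*(-3)**2 + 2*7))**2 = (26 + (8 - 1*9 + 14))**2 = (26 + (8 - 9 + 14))**2 = (26 + 13)**2 = 39**2 = 1521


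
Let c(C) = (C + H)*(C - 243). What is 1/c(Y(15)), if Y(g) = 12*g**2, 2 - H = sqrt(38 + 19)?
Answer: 386/2562562197 + sqrt(57)/17937935379 ≈ 1.5105e-7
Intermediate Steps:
H = 2 - sqrt(57) (H = 2 - sqrt(38 + 19) = 2 - sqrt(57) ≈ -5.5498)
c(C) = (-243 + C)*(2 + C - sqrt(57)) (c(C) = (C + (2 - sqrt(57)))*(C - 243) = (2 + C - sqrt(57))*(-243 + C) = (-243 + C)*(2 + C - sqrt(57)))
1/c(Y(15)) = 1/(-486 + (12*15**2)**2 - 2892*15**2 + 243*sqrt(57) - 12*15**2*sqrt(57)) = 1/(-486 + (12*225)**2 - 2892*225 + 243*sqrt(57) - 12*225*sqrt(57)) = 1/(-486 + 2700**2 - 241*2700 + 243*sqrt(57) - 1*2700*sqrt(57)) = 1/(-486 + 7290000 - 650700 + 243*sqrt(57) - 2700*sqrt(57)) = 1/(6638814 - 2457*sqrt(57))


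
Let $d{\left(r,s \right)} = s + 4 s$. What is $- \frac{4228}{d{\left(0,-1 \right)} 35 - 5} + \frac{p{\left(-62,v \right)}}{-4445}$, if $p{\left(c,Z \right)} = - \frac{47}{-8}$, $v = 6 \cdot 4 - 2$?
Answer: $\frac{7516961}{320040} \approx 23.488$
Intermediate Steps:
$v = 22$ ($v = 24 - 2 = 22$)
$d{\left(r,s \right)} = 5 s$
$p{\left(c,Z \right)} = \frac{47}{8}$ ($p{\left(c,Z \right)} = \left(-47\right) \left(- \frac{1}{8}\right) = \frac{47}{8}$)
$- \frac{4228}{d{\left(0,-1 \right)} 35 - 5} + \frac{p{\left(-62,v \right)}}{-4445} = - \frac{4228}{5 \left(-1\right) 35 - 5} + \frac{47}{8 \left(-4445\right)} = - \frac{4228}{\left(-5\right) 35 - 5} + \frac{47}{8} \left(- \frac{1}{4445}\right) = - \frac{4228}{-175 - 5} - \frac{47}{35560} = - \frac{4228}{-180} - \frac{47}{35560} = \left(-4228\right) \left(- \frac{1}{180}\right) - \frac{47}{35560} = \frac{1057}{45} - \frac{47}{35560} = \frac{7516961}{320040}$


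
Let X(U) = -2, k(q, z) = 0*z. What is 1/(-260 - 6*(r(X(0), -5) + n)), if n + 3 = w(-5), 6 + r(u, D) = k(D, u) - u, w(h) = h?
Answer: -1/188 ≈ -0.0053191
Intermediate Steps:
k(q, z) = 0
r(u, D) = -6 - u (r(u, D) = -6 + (0 - u) = -6 - u)
n = -8 (n = -3 - 5 = -8)
1/(-260 - 6*(r(X(0), -5) + n)) = 1/(-260 - 6*((-6 - 1*(-2)) - 8)) = 1/(-260 - 6*((-6 + 2) - 8)) = 1/(-260 - 6*(-4 - 8)) = 1/(-260 - 6*(-12)) = 1/(-260 + 72) = 1/(-188) = -1/188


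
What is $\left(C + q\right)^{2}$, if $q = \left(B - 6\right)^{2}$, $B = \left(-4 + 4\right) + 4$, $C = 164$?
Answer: $28224$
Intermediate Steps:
$B = 4$ ($B = 0 + 4 = 4$)
$q = 4$ ($q = \left(4 - 6\right)^{2} = \left(-2\right)^{2} = 4$)
$\left(C + q\right)^{2} = \left(164 + 4\right)^{2} = 168^{2} = 28224$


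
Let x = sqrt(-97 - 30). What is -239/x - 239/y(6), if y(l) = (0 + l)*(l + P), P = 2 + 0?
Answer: -239/48 + 239*I*sqrt(127)/127 ≈ -4.9792 + 21.208*I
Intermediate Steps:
P = 2
x = I*sqrt(127) (x = sqrt(-127) = I*sqrt(127) ≈ 11.269*I)
y(l) = l*(2 + l) (y(l) = (0 + l)*(l + 2) = l*(2 + l))
-239/x - 239/y(6) = -239*(-I*sqrt(127)/127) - 239*1/(6*(2 + 6)) = -(-239)*I*sqrt(127)/127 - 239/(6*8) = 239*I*sqrt(127)/127 - 239/48 = -239/48 + 239*I*sqrt(127)/127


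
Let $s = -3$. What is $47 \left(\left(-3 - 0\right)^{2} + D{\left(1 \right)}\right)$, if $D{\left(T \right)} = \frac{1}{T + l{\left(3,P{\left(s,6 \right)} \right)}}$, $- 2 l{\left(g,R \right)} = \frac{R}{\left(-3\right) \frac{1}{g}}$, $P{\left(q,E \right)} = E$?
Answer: $\frac{1739}{4} \approx 434.75$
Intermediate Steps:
$l{\left(g,R \right)} = \frac{R g}{6}$ ($l{\left(g,R \right)} = - \frac{R \frac{1}{\left(-3\right) \frac{1}{g}}}{2} = - \frac{R \left(- \frac{g}{3}\right)}{2} = - \frac{\left(- \frac{1}{3}\right) R g}{2} = \frac{R g}{6}$)
$D{\left(T \right)} = \frac{1}{3 + T}$ ($D{\left(T \right)} = \frac{1}{T + \frac{1}{6} \cdot 6 \cdot 3} = \frac{1}{T + 3} = \frac{1}{3 + T}$)
$47 \left(\left(-3 - 0\right)^{2} + D{\left(1 \right)}\right) = 47 \left(\left(-3 - 0\right)^{2} + \frac{1}{3 + 1}\right) = 47 \left(\left(-3 + 0\right)^{2} + \frac{1}{4}\right) = 47 \left(\left(-3\right)^{2} + \frac{1}{4}\right) = 47 \left(9 + \frac{1}{4}\right) = 47 \cdot \frac{37}{4} = \frac{1739}{4}$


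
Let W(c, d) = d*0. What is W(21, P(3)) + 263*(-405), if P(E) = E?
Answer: -106515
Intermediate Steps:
W(c, d) = 0
W(21, P(3)) + 263*(-405) = 0 + 263*(-405) = 0 - 106515 = -106515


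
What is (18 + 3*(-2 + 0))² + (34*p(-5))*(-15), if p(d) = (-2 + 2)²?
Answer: 144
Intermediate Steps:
p(d) = 0 (p(d) = 0² = 0)
(18 + 3*(-2 + 0))² + (34*p(-5))*(-15) = (18 + 3*(-2 + 0))² + (34*0)*(-15) = (18 + 3*(-2))² + 0*(-15) = (18 - 6)² + 0 = 12² + 0 = 144 + 0 = 144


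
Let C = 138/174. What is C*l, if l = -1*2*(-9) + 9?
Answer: 621/29 ≈ 21.414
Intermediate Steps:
l = 27 (l = -2*(-9) + 9 = 18 + 9 = 27)
C = 23/29 (C = 138*(1/174) = 23/29 ≈ 0.79310)
C*l = (23/29)*27 = 621/29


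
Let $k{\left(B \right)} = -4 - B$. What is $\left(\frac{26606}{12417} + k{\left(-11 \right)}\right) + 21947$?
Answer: $\frac{272629424}{12417} \approx 21956.0$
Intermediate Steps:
$\left(\frac{26606}{12417} + k{\left(-11 \right)}\right) + 21947 = \left(\frac{26606}{12417} - -7\right) + 21947 = \left(26606 \cdot \frac{1}{12417} + \left(-4 + 11\right)\right) + 21947 = \left(\frac{26606}{12417} + 7\right) + 21947 = \frac{113525}{12417} + 21947 = \frac{272629424}{12417}$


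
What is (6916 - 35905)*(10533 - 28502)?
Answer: 520903341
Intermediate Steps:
(6916 - 35905)*(10533 - 28502) = -28989*(-17969) = 520903341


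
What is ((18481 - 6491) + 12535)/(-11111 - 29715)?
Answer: -24525/40826 ≈ -0.60072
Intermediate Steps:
((18481 - 6491) + 12535)/(-11111 - 29715) = (11990 + 12535)/(-40826) = 24525*(-1/40826) = -24525/40826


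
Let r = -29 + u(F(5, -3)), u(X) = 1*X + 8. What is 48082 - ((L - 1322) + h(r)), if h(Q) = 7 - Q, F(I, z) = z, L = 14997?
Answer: 34376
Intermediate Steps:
u(X) = 8 + X (u(X) = X + 8 = 8 + X)
r = -24 (r = -29 + (8 - 3) = -29 + 5 = -24)
48082 - ((L - 1322) + h(r)) = 48082 - ((14997 - 1322) + (7 - 1*(-24))) = 48082 - (13675 + (7 + 24)) = 48082 - (13675 + 31) = 48082 - 1*13706 = 48082 - 13706 = 34376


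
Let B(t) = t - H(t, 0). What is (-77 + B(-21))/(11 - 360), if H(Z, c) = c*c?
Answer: 98/349 ≈ 0.28080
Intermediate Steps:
H(Z, c) = c²
B(t) = t (B(t) = t - 1*0² = t - 1*0 = t + 0 = t)
(-77 + B(-21))/(11 - 360) = (-77 - 21)/(11 - 360) = -98/(-349) = -98*(-1/349) = 98/349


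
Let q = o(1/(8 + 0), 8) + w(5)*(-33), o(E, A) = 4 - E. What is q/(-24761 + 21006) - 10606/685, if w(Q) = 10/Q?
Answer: -63652759/4115480 ≈ -15.467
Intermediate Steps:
q = -497/8 (q = (4 - 1/(8 + 0)) + (10/5)*(-33) = (4 - 1/8) + (10*(⅕))*(-33) = (4 - 1*⅛) + 2*(-33) = (4 - ⅛) - 66 = 31/8 - 66 = -497/8 ≈ -62.125)
q/(-24761 + 21006) - 10606/685 = -497/(8*(-24761 + 21006)) - 10606/685 = -497/8/(-3755) - 10606*1/685 = -497/8*(-1/3755) - 10606/685 = 497/30040 - 10606/685 = -63652759/4115480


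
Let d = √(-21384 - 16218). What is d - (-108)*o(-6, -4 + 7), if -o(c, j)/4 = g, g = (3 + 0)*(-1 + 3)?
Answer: -2592 + 3*I*√4178 ≈ -2592.0 + 193.91*I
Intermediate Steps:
g = 6 (g = 3*2 = 6)
o(c, j) = -24 (o(c, j) = -4*6 = -24)
d = 3*I*√4178 (d = √(-37602) = 3*I*√4178 ≈ 193.91*I)
d - (-108)*o(-6, -4 + 7) = 3*I*√4178 - (-108)*(-24) = 3*I*√4178 - 1*2592 = 3*I*√4178 - 2592 = -2592 + 3*I*√4178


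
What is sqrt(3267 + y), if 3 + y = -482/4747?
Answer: sqrt(73548717322)/4747 ≈ 57.131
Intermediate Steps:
y = -14723/4747 (y = -3 - 482/4747 = -14723/4747 ≈ -3.1015)
sqrt(3267 + y) = sqrt(3267 - 14723/4747) = sqrt(15493726/4747) = sqrt(73548717322)/4747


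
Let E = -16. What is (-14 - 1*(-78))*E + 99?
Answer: -925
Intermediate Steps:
(-14 - 1*(-78))*E + 99 = (-14 - 1*(-78))*(-16) + 99 = (-14 + 78)*(-16) + 99 = 64*(-16) + 99 = -1024 + 99 = -925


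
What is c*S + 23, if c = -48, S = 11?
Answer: -505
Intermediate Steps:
c*S + 23 = -48*11 + 23 = -528 + 23 = -505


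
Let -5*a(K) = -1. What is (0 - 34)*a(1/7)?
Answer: -34/5 ≈ -6.8000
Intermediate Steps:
a(K) = ⅕ (a(K) = -⅕*(-1) = ⅕)
(0 - 34)*a(1/7) = (0 - 34)*(⅕) = -34*⅕ = -34/5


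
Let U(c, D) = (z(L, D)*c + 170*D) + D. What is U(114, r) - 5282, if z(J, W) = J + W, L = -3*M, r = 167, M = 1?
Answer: 41971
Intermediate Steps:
L = -3 (L = -3*1 = -3)
U(c, D) = 171*D + c*(-3 + D) (U(c, D) = ((-3 + D)*c + 170*D) + D = (c*(-3 + D) + 170*D) + D = (170*D + c*(-3 + D)) + D = 171*D + c*(-3 + D))
U(114, r) - 5282 = (171*167 + 114*(-3 + 167)) - 5282 = (28557 + 114*164) - 5282 = (28557 + 18696) - 5282 = 47253 - 5282 = 41971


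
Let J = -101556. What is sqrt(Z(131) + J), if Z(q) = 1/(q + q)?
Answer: I*sqrt(6971209802)/262 ≈ 318.68*I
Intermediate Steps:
Z(q) = 1/(2*q)
sqrt(Z(131) + J) = sqrt((1/2)/131 - 101556) = sqrt((1/2)*(1/131) - 101556) = sqrt(1/262 - 101556) = sqrt(-26607671/262) = I*sqrt(6971209802)/262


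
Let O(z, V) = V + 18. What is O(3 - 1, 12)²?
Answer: 900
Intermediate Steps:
O(z, V) = 18 + V
O(3 - 1, 12)² = (18 + 12)² = 30² = 900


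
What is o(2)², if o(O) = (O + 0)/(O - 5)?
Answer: 4/9 ≈ 0.44444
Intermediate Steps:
o(O) = O/(-5 + O)
o(2)² = (2/(-5 + 2))² = (2/(-3))² = (2*(-⅓))² = (-⅔)² = 4/9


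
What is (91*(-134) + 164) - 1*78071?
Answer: -90101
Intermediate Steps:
(91*(-134) + 164) - 1*78071 = (-12194 + 164) - 78071 = -12030 - 78071 = -90101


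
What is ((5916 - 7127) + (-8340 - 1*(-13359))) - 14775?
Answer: -10967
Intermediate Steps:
((5916 - 7127) + (-8340 - 1*(-13359))) - 14775 = (-1211 + (-8340 + 13359)) - 14775 = (-1211 + 5019) - 14775 = 3808 - 14775 = -10967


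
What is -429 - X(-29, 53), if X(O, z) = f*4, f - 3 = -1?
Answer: -437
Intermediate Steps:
f = 2 (f = 3 - 1 = 2)
X(O, z) = 8 (X(O, z) = 2*4 = 8)
-429 - X(-29, 53) = -429 - 1*8 = -429 - 8 = -437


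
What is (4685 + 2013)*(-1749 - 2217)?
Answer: -26564268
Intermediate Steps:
(4685 + 2013)*(-1749 - 2217) = 6698*(-3966) = -26564268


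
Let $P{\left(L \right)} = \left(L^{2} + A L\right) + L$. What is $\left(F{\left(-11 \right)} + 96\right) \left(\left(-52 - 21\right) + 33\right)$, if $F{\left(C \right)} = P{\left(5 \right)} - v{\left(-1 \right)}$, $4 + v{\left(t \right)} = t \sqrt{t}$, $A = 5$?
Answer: $-6200 - 40 i \approx -6200.0 - 40.0 i$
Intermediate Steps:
$P{\left(L \right)} = L^{2} + 6 L$ ($P{\left(L \right)} = \left(L^{2} + 5 L\right) + L = L^{2} + 6 L$)
$v{\left(t \right)} = -4 + t^{\frac{3}{2}}$ ($v{\left(t \right)} = -4 + t \sqrt{t} = -4 + t^{\frac{3}{2}}$)
$F{\left(C \right)} = 59 + i$ ($F{\left(C \right)} = 5 \left(6 + 5\right) - \left(-4 + \left(-1\right)^{\frac{3}{2}}\right) = 5 \cdot 11 - \left(-4 - i\right) = 55 + \left(4 + i\right) = 59 + i$)
$\left(F{\left(-11 \right)} + 96\right) \left(\left(-52 - 21\right) + 33\right) = \left(\left(59 + i\right) + 96\right) \left(\left(-52 - 21\right) + 33\right) = \left(155 + i\right) \left(-73 + 33\right) = \left(155 + i\right) \left(-40\right) = -6200 - 40 i$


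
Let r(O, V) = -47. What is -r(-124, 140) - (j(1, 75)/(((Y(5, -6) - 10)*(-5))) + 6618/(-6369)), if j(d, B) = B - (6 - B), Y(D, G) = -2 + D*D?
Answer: 6934867/137995 ≈ 50.254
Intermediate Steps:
Y(D, G) = -2 + D²
j(d, B) = -6 + 2*B (j(d, B) = B + (-6 + B) = -6 + 2*B)
-r(-124, 140) - (j(1, 75)/(((Y(5, -6) - 10)*(-5))) + 6618/(-6369)) = -1*(-47) - ((-6 + 2*75)/((((-2 + 5²) - 10)*(-5))) + 6618/(-6369)) = 47 - ((-6 + 150)/((((-2 + 25) - 10)*(-5))) + 6618*(-1/6369)) = 47 - (144/(((23 - 10)*(-5))) - 2206/2123) = 47 - (144/((13*(-5))) - 2206/2123) = 47 - (144/(-65) - 2206/2123) = 47 - (144*(-1/65) - 2206/2123) = 47 - (-144/65 - 2206/2123) = 47 - 1*(-449102/137995) = 47 + 449102/137995 = 6934867/137995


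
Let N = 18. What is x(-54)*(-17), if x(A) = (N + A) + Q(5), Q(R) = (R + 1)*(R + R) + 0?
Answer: -408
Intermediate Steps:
Q(R) = 2*R*(1 + R) (Q(R) = (1 + R)*(2*R) + 0 = 2*R*(1 + R) + 0 = 2*R*(1 + R))
x(A) = 78 + A (x(A) = (18 + A) + 2*5*(1 + 5) = (18 + A) + 2*5*6 = (18 + A) + 60 = 78 + A)
x(-54)*(-17) = (78 - 54)*(-17) = 24*(-17) = -408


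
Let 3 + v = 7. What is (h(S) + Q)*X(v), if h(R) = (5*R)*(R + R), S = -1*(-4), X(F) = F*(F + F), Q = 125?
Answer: 9120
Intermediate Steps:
v = 4 (v = -3 + 7 = 4)
X(F) = 2*F**2 (X(F) = F*(2*F) = 2*F**2)
S = 4
h(R) = 10*R**2 (h(R) = (5*R)*(2*R) = 10*R**2)
(h(S) + Q)*X(v) = (10*4**2 + 125)*(2*4**2) = (10*16 + 125)*(2*16) = (160 + 125)*32 = 285*32 = 9120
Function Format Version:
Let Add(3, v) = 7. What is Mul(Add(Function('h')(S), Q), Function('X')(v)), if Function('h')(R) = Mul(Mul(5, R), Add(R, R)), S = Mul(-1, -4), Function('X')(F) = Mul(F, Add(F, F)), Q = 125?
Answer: 9120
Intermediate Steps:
v = 4 (v = Add(-3, 7) = 4)
Function('X')(F) = Mul(2, Pow(F, 2)) (Function('X')(F) = Mul(F, Mul(2, F)) = Mul(2, Pow(F, 2)))
S = 4
Function('h')(R) = Mul(10, Pow(R, 2)) (Function('h')(R) = Mul(Mul(5, R), Mul(2, R)) = Mul(10, Pow(R, 2)))
Mul(Add(Function('h')(S), Q), Function('X')(v)) = Mul(Add(Mul(10, Pow(4, 2)), 125), Mul(2, Pow(4, 2))) = Mul(Add(Mul(10, 16), 125), Mul(2, 16)) = Mul(Add(160, 125), 32) = Mul(285, 32) = 9120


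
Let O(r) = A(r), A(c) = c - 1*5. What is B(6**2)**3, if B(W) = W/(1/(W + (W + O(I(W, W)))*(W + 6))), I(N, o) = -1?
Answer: 101559956668416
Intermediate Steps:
A(c) = -5 + c (A(c) = c - 5 = -5 + c)
O(r) = -5 + r
B(W) = W*(W + (-6 + W)*(6 + W)) (B(W) = W/(1/(W + (W + (-5 - 1))*(W + 6))) = W/(1/(W + (W - 6)*(6 + W))) = W/(1/(W + (-6 + W)*(6 + W))) = W*(W + (-6 + W)*(6 + W)))
B(6**2)**3 = (6**2*(-36 + 6**2 + (6**2)**2))**3 = (36*(-36 + 36 + 36**2))**3 = (36*(-36 + 36 + 1296))**3 = (36*1296)**3 = 46656**3 = 101559956668416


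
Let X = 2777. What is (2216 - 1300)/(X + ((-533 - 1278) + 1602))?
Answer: 229/642 ≈ 0.35670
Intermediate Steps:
(2216 - 1300)/(X + ((-533 - 1278) + 1602)) = (2216 - 1300)/(2777 + ((-533 - 1278) + 1602)) = 916/(2777 + (-1811 + 1602)) = 916/(2777 - 209) = 916/2568 = 916*(1/2568) = 229/642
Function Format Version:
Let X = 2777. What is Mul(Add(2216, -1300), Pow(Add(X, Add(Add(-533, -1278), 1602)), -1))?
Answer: Rational(229, 642) ≈ 0.35670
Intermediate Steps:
Mul(Add(2216, -1300), Pow(Add(X, Add(Add(-533, -1278), 1602)), -1)) = Mul(Add(2216, -1300), Pow(Add(2777, Add(Add(-533, -1278), 1602)), -1)) = Mul(916, Pow(Add(2777, Add(-1811, 1602)), -1)) = Mul(916, Pow(Add(2777, -209), -1)) = Mul(916, Pow(2568, -1)) = Mul(916, Rational(1, 2568)) = Rational(229, 642)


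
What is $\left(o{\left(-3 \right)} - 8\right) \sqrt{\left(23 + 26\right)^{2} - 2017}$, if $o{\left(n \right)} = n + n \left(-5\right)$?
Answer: $32 \sqrt{6} \approx 78.384$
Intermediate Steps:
$o{\left(n \right)} = - 4 n$ ($o{\left(n \right)} = n - 5 n = - 4 n$)
$\left(o{\left(-3 \right)} - 8\right) \sqrt{\left(23 + 26\right)^{2} - 2017} = \left(\left(-4\right) \left(-3\right) - 8\right) \sqrt{\left(23 + 26\right)^{2} - 2017} = \left(12 - 8\right) \sqrt{49^{2} - 2017} = 4 \sqrt{2401 - 2017} = 4 \sqrt{384} = 4 \cdot 8 \sqrt{6} = 32 \sqrt{6}$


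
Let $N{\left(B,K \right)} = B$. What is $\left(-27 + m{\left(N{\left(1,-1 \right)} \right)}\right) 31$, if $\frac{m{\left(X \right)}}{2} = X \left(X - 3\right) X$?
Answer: $-961$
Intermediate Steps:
$m{\left(X \right)} = 2 X^{2} \left(-3 + X\right)$ ($m{\left(X \right)} = 2 X \left(X - 3\right) X = 2 X \left(-3 + X\right) X = 2 X^{2} \left(-3 + X\right)$)
$\left(-27 + m{\left(N{\left(1,-1 \right)} \right)}\right) 31 = \left(-27 + 2 \cdot 1^{2} \left(-3 + 1\right)\right) 31 = \left(-27 + 2 \cdot 1 \left(-2\right)\right) 31 = \left(-27 - 4\right) 31 = \left(-31\right) 31 = -961$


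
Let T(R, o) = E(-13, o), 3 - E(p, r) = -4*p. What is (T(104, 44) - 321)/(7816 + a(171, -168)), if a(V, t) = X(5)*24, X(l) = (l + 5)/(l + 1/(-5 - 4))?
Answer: -2035/43258 ≈ -0.047043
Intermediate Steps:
E(p, r) = 3 + 4*p (E(p, r) = 3 - (-4)*p = 3 + 4*p)
X(l) = (5 + l)/(-1/9 + l) (X(l) = (5 + l)/(l + 1/(-9)) = (5 + l)/(l - 1/9) = (5 + l)/(-1/9 + l))
a(V, t) = 540/11 (a(V, t) = (9*(5 + 5)/(-1 + 9*5))*24 = (9*10/(-1 + 45))*24 = (9*10/44)*24 = (9*(1/44)*10)*24 = (45/22)*24 = 540/11)
T(R, o) = -49 (T(R, o) = 3 + 4*(-13) = 3 - 52 = -49)
(T(104, 44) - 321)/(7816 + a(171, -168)) = (-49 - 321)/(7816 + 540/11) = -370/86516/11 = -370*11/86516 = -2035/43258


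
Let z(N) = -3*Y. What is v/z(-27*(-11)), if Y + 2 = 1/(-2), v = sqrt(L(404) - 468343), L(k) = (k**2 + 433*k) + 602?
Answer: 2*I*sqrt(129593)/15 ≈ 47.999*I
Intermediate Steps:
L(k) = 602 + k**2 + 433*k
v = I*sqrt(129593) (v = sqrt((602 + 404**2 + 433*404) - 468343) = sqrt((602 + 163216 + 174932) - 468343) = sqrt(338750 - 468343) = sqrt(-129593) = I*sqrt(129593) ≈ 359.99*I)
Y = -5/2 (Y = -2 + 1/(-2) = -2 - 1/2 = -5/2 ≈ -2.5000)
z(N) = 15/2 (z(N) = -3*(-5/2) = 15/2)
v/z(-27*(-11)) = (I*sqrt(129593))/(15/2) = (I*sqrt(129593))*(2/15) = 2*I*sqrt(129593)/15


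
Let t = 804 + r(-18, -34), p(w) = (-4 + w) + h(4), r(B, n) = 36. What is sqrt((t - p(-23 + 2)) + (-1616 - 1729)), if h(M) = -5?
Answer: 15*I*sqrt(11) ≈ 49.749*I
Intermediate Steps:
p(w) = -9 + w (p(w) = (-4 + w) - 5 = -9 + w)
t = 840 (t = 804 + 36 = 840)
sqrt((t - p(-23 + 2)) + (-1616 - 1729)) = sqrt((840 - (-9 + (-23 + 2))) + (-1616 - 1729)) = sqrt((840 - (-9 - 21)) - 3345) = sqrt((840 - 1*(-30)) - 3345) = sqrt((840 + 30) - 3345) = sqrt(870 - 3345) = sqrt(-2475) = 15*I*sqrt(11)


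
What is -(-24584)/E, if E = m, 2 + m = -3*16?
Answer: -12292/25 ≈ -491.68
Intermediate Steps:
m = -50 (m = -2 - 3*16 = -2 - 48 = -50)
E = -50
-(-24584)/E = -(-24584)/(-50) = -(-24584)*(-1)/50 = -439*28/25 = -12292/25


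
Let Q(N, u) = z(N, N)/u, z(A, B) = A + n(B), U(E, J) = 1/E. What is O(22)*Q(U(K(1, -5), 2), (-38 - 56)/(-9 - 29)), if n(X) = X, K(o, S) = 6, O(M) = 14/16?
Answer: 133/1128 ≈ 0.11791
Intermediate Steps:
O(M) = 7/8 (O(M) = 14*(1/16) = 7/8)
z(A, B) = A + B
Q(N, u) = 2*N/u (Q(N, u) = (N + N)/u = (2*N)/u = 2*N/u)
O(22)*Q(U(K(1, -5), 2), (-38 - 56)/(-9 - 29)) = 7*(2/(6*((-38 - 56)/(-9 - 29))))/8 = 7*(2*(⅙)/(-94/(-38)))/8 = 7*(2*(⅙)/(-94*(-1/38)))/8 = 7*(2*(⅙)/(47/19))/8 = 7*(2*(⅙)*(19/47))/8 = (7/8)*(19/141) = 133/1128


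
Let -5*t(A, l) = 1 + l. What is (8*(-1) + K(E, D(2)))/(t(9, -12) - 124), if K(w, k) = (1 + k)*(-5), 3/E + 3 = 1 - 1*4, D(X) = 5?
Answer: 190/609 ≈ 0.31199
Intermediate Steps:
t(A, l) = -1/5 - l/5 (t(A, l) = -(1 + l)/5 = -1/5 - l/5)
E = -1/2 (E = 3/(-3 + (1 - 1*4)) = 3/(-3 + (1 - 4)) = 3/(-3 - 3) = 3/(-6) = 3*(-1/6) = -1/2 ≈ -0.50000)
K(w, k) = -5 - 5*k
(8*(-1) + K(E, D(2)))/(t(9, -12) - 124) = (8*(-1) + (-5 - 5*5))/((-1/5 - 1/5*(-12)) - 124) = (-8 + (-5 - 25))/((-1/5 + 12/5) - 124) = (-8 - 30)/(11/5 - 124) = -38/(-609/5) = -38*(-5/609) = 190/609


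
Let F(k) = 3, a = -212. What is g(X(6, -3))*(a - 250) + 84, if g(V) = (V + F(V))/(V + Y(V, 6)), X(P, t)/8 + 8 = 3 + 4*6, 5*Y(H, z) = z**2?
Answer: -145593/398 ≈ -365.81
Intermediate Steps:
Y(H, z) = z**2/5
X(P, t) = 152 (X(P, t) = -64 + 8*(3 + 4*6) = -64 + 8*(3 + 24) = -64 + 8*27 = -64 + 216 = 152)
g(V) = (3 + V)/(36/5 + V) (g(V) = (V + 3)/(V + (1/5)*6**2) = (3 + V)/(V + (1/5)*36) = (3 + V)/(V + 36/5) = (3 + V)/(36/5 + V))
g(X(6, -3))*(a - 250) + 84 = (5*(3 + 152)/(36 + 5*152))*(-212 - 250) + 84 = (5*155/(36 + 760))*(-462) + 84 = (5*155/796)*(-462) + 84 = (5*(1/796)*155)*(-462) + 84 = (775/796)*(-462) + 84 = -179025/398 + 84 = -145593/398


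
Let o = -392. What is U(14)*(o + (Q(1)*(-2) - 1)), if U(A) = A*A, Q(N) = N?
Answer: -77420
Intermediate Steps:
U(A) = A**2
U(14)*(o + (Q(1)*(-2) - 1)) = 14**2*(-392 + (1*(-2) - 1)) = 196*(-392 + (-2 - 1)) = 196*(-392 - 3) = 196*(-395) = -77420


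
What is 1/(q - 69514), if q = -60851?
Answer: -1/130365 ≈ -7.6708e-6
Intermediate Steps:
1/(q - 69514) = 1/(-60851 - 69514) = 1/(-130365) = -1/130365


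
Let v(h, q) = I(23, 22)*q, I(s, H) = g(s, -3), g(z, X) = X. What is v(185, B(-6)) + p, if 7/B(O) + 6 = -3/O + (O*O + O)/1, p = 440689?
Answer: 3084817/7 ≈ 4.4069e+5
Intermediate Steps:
I(s, H) = -3
B(O) = 7/(-6 + O + O² - 3/O) (B(O) = 7/(-6 + (-3/O + (O*O + O)/1)) = 7/(-6 + (-3/O + (O² + O)*1)) = 7/(-6 + (-3/O + (O + O²)*1)) = 7/(-6 + (-3/O + (O + O²))) = 7/(-6 + (O + O² - 3/O)) = 7/(-6 + O + O² - 3/O))
v(h, q) = -3*q
v(185, B(-6)) + p = -21*(-6)/(-3 + (-6)² + (-6)³ - 6*(-6)) + 440689 = -21*(-6)/(-3 + 36 - 216 + 36) + 440689 = -21*(-6)/(-147) + 440689 = -21*(-6)*(-1)/147 + 440689 = -3*2/7 + 440689 = -6/7 + 440689 = 3084817/7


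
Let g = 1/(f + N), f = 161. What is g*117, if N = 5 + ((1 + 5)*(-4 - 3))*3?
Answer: 117/40 ≈ 2.9250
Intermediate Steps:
N = -121 (N = 5 + (6*(-7))*3 = 5 - 42*3 = 5 - 126 = -121)
g = 1/40 (g = 1/(161 - 121) = 1/40 ≈ 0.025000)
g*117 = (1/40)*117 = 117/40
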